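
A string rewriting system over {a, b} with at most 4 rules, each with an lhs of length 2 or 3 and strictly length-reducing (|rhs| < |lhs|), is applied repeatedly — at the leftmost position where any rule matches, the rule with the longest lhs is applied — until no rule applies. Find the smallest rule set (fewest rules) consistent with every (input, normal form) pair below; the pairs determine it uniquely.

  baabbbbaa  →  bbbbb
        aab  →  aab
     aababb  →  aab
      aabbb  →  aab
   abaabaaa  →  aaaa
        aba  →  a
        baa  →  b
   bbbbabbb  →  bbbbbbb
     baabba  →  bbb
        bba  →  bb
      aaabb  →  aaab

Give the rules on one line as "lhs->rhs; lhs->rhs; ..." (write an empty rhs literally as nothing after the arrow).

aba->a; abb->ab; ba->b

  | baabbbbaa => babbbbaa => bbbbbaa => bbbbba => bbbbb
  | aab
  | aababb => aabb => aab
  | aabbb => aabb => aab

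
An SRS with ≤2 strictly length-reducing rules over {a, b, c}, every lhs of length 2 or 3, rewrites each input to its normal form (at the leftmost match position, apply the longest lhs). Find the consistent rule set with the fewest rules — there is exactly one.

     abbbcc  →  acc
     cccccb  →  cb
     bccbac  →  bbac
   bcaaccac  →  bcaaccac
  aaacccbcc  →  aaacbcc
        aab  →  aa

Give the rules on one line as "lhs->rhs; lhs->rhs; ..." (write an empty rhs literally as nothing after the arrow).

  | abbbcc => abbcc => abcc => acc
  | cccccb => cccb => cb
  | bccbac => bbac
  | bcaaccac

ab->a; ccb->b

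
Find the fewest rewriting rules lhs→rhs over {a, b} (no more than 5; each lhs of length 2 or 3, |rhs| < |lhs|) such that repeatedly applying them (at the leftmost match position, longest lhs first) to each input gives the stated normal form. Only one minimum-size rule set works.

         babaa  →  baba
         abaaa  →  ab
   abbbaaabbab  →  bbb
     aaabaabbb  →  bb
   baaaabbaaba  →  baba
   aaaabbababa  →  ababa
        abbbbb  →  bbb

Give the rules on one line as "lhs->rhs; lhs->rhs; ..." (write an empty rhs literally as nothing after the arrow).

  | babaa => baba
  | abaaa => ab
  | abbbaaabbab => baaabbab => bbbab => bbb
  | aaabaabbb => baabbb => babbb => bb

aa->a; aaa->; abb->; bba->b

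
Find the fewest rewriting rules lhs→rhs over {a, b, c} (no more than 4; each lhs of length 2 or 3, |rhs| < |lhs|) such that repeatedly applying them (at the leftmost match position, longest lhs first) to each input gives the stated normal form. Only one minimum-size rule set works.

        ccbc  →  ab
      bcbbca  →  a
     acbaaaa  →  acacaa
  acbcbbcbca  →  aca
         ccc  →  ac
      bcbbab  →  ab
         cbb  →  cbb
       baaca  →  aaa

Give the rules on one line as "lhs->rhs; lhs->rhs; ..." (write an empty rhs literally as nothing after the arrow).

ba->a; baa->ac; bc->b; cc->a

  | ccbc => abc => ab
  | bcbbca => bbbca => bbba => bba => ba => a
  | acbaaaa => acacaa
  | acbcbbcbca => acbbbcbca => acbbbbca => acbbbba => acbbba => acbba => acba => aca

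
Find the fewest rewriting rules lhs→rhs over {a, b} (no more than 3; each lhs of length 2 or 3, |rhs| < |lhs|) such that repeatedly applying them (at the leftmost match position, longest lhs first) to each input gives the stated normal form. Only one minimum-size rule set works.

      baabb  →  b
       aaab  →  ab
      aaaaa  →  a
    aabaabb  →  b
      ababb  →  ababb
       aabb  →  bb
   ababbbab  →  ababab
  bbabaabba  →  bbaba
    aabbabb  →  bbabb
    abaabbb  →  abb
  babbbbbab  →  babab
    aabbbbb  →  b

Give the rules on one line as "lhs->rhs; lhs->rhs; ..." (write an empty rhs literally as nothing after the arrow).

  | baabb => bbb => b
  | aaab => ab
  | aaaaa => aaa => a
  | aabaabb => baabb => bbb => b

aa->; bbb->b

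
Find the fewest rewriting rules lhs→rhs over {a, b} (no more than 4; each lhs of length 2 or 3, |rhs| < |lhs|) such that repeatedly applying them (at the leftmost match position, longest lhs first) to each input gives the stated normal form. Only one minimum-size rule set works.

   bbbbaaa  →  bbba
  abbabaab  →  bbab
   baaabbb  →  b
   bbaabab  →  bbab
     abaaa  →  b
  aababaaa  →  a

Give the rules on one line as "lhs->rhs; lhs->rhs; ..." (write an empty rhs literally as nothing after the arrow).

  | bbbbaaa => bbba
  | abbabaab => abaab => bbab
  | baaabbb => abbb => b
  | bbaabab => bbab

aba->bb; abb->; baa->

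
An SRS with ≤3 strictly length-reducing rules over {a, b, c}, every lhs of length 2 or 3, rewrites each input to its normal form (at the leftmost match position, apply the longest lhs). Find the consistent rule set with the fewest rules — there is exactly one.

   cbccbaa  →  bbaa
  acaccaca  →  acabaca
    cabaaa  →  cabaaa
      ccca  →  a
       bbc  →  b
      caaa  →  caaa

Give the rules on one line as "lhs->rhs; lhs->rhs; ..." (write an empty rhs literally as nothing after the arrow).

  | cbccbaa => ccbaa => bbaa
  | acaccaca => acabaca
  | cabaaa
  | ccca => bca => a

bc->; cc->b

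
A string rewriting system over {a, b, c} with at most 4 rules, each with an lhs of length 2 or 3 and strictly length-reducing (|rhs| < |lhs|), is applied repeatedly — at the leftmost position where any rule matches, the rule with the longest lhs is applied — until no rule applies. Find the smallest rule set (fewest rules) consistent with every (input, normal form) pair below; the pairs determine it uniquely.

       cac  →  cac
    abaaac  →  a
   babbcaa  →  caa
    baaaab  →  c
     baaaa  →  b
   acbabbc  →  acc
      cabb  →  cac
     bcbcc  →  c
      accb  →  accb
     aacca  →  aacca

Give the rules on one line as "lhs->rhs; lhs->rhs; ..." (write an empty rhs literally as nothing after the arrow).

ba->b; bb->c; bc->

  | cac
  | abaaac => abaac => abac => abc => a
  | babbcaa => bbbcaa => cbcaa => caa
  | baaaab => baaab => baab => bab => bb => c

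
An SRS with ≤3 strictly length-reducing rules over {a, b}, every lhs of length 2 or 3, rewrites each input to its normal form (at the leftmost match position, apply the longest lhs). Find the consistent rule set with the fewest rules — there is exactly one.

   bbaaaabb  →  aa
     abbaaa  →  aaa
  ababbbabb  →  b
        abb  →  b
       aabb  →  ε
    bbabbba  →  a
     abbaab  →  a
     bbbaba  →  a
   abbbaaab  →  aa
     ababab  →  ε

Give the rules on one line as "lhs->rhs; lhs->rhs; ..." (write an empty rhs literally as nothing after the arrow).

ab->; ba->a

  | bbaaaabb => baaaabb => aaaabb => aaab => aa
  | abbaaa => baaa => aaa
  | ababbbabb => abbbabb => bbabb => babb => abb => b
  | abb => b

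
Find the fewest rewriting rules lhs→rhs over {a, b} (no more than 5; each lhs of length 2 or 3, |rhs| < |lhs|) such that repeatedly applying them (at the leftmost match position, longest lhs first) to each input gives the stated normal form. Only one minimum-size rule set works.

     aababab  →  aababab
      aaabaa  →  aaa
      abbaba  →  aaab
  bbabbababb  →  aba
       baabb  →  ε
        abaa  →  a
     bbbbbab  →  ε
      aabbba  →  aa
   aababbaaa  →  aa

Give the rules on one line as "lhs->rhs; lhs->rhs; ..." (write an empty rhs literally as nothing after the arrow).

  | aababab
  | aaabaa => aaa
  | abbaba => aabba => aaab
  | bbabbababb => abbbababb => abaababb => ababb => aba

baa->; bb->; bba->ab; bbb->ba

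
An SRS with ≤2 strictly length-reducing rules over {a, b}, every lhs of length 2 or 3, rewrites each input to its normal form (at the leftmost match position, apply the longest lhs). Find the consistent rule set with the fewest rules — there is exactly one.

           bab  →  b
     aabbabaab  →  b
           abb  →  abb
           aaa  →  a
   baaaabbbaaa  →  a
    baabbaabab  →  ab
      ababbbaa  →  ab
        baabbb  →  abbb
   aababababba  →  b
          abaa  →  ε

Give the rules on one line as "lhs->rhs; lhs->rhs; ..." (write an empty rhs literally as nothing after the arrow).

  | bab => b
  | aabbabaab => bbabaab => bbaab => bab => b
  | abb
  | aaa => a

aa->; ba->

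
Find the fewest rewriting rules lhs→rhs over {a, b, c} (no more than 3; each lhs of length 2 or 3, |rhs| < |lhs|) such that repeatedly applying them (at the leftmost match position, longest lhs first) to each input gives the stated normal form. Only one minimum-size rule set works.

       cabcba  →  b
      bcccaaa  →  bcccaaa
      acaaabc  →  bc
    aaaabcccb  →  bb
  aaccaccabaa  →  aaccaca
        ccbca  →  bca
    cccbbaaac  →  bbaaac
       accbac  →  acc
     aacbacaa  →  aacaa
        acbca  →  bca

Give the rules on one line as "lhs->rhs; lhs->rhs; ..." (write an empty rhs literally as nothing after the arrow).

ab->b; cb->b; cba->

  | cabcba => cbcba => bcba => b
  | bcccaaa
  | acaaabc => acaabc => acabc => acbc => abc => bc
  | aaaabcccb => aaabcccb => aabcccb => abcccb => bcccb => bccb => bcb => bb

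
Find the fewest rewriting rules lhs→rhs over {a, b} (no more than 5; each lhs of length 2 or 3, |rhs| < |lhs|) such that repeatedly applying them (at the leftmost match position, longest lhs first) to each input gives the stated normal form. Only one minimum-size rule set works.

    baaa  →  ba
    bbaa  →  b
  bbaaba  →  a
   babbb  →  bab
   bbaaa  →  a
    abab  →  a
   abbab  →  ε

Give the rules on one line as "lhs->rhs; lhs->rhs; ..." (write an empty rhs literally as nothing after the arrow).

  | baaa => ba
  | bbaa => aa => b
  | bbaaba => aaba => bba => a
  | babbb => bab

aa->b; aaa->a; aba->ab; bb->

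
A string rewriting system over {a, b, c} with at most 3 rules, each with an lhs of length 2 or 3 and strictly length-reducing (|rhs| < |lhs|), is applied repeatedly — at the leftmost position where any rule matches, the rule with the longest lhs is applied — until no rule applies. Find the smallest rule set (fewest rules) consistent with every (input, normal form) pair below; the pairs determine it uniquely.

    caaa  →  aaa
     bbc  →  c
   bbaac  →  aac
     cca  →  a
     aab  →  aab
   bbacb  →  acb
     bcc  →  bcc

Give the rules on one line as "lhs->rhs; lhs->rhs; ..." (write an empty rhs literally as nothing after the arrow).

  | caaa => aaa
  | bbc => c
  | bbaac => aac
  | cca => ca => a

bb->; ca->a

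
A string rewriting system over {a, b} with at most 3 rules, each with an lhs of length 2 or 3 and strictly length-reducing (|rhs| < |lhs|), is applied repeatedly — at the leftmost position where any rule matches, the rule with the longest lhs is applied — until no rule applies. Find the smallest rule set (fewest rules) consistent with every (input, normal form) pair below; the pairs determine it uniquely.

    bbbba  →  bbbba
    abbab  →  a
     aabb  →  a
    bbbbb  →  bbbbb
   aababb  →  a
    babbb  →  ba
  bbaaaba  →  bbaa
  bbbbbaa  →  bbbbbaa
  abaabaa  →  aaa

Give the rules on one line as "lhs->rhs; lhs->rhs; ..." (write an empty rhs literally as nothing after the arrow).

  | bbbba
  | abbab => abab => aab => ab => a
  | aabb => abb => ab => a
  | bbbbb

aab->ab; ab->a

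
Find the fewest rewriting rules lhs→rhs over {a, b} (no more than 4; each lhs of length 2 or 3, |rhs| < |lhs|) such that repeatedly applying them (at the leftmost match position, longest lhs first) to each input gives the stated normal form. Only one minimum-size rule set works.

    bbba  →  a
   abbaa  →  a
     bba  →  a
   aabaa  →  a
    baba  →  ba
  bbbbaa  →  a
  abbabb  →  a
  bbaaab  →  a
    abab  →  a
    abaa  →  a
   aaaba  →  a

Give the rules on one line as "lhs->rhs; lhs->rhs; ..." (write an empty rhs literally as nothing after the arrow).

aa->a; ab->a; bb->a

  | bbba => aba => aa => a
  | abbaa => abaa => aaa => aa => a
  | bba => aa => a
  | aabaa => abaa => aaa => aa => a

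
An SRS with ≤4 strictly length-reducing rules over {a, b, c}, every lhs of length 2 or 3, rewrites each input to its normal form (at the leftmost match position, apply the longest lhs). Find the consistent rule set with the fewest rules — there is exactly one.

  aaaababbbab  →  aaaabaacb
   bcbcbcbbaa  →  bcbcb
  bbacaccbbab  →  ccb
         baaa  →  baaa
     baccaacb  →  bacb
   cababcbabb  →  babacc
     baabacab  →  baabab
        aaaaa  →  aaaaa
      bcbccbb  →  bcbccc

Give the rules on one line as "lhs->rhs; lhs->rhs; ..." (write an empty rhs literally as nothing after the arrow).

  | aaaababbbab => aaaabacbab => aaaabaacb
  | bcbcbcbbaa => bcbcbccaa => bcbcbca => bcbcb
  | bbacaccbbab => cacaccbbab => caccbbab => ccbbab => cccab => ccb
  | baaa

bb->c; ca->; cba->ac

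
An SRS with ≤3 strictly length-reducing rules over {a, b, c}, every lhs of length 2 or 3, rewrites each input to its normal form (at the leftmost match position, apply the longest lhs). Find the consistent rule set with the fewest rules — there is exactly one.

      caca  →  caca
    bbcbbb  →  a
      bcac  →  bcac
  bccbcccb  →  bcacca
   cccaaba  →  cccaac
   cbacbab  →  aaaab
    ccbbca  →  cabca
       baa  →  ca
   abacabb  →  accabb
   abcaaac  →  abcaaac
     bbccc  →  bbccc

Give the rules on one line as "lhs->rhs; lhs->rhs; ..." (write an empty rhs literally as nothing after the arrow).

  | caca
  | bbcbbb => bbabb => bcbb => bab => cb => a
  | bcac
  | bccbcccb => bcacccb => bcacca

ba->c; cb->a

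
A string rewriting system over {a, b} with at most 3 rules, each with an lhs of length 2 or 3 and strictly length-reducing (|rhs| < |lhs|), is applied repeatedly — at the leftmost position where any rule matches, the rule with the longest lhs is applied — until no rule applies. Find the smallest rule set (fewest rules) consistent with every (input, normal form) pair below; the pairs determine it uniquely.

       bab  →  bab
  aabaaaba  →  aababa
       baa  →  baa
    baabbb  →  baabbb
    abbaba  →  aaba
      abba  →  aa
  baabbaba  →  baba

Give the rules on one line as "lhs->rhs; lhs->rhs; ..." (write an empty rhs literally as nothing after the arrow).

  | bab
  | aabaaaba => aababa
  | baa
  | baabbb

aaa->a; bba->a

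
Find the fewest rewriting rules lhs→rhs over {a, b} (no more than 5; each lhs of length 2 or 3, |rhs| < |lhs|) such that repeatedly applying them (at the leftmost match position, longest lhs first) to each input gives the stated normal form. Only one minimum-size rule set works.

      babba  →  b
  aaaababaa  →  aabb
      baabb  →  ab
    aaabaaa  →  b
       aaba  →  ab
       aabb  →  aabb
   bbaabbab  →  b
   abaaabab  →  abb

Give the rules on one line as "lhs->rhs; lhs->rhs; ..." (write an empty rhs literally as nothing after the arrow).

  | babba => bba => b
  | aaaababaa => aaabbaa => aaabab => aabb
  | baabb => abbb => ab
  | aaabaaa => aabaa => aba => b

aba->b; ba->; baa->ab; bbb->b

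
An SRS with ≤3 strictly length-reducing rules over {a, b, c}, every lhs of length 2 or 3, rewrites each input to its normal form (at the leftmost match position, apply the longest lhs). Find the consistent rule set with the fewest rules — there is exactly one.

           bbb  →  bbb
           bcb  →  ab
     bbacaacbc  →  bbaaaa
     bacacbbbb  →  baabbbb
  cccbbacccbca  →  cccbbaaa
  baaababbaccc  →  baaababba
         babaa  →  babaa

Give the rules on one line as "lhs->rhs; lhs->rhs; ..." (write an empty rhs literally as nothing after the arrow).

  | bbb
  | bcb => ab
  | bbacaacbc => bbaaacbc => bbaaabc => bbaaaa
  | bacacbbbb => baacbbbb => baabbbb

ac->a; bc->a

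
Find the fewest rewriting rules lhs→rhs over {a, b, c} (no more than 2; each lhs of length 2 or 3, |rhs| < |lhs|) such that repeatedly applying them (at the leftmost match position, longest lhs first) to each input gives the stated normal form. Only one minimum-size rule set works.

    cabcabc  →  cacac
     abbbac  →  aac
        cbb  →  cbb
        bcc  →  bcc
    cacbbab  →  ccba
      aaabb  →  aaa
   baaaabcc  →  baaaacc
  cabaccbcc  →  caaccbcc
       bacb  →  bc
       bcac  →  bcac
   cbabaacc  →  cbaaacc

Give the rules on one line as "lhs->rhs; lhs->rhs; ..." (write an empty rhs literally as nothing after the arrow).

  | cabcabc => cacabc => cacac
  | abbbac => abbac => abac => aac
  | cbb
  | bcc

ab->a; acb->c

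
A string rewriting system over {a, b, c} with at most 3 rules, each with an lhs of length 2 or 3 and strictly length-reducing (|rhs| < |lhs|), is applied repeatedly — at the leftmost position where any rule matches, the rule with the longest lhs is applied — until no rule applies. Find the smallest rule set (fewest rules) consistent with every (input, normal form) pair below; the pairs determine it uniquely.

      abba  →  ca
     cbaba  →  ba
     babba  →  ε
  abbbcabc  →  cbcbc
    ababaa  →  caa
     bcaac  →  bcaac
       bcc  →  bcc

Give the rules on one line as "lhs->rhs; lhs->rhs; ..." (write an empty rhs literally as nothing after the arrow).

ab->b; bb->c; cba->

  | abba => bba => ca
  | cbaba => ba
  | babba => bbba => cba => ε
  | abbbcabc => bbbcabc => cbcabc => cbcbc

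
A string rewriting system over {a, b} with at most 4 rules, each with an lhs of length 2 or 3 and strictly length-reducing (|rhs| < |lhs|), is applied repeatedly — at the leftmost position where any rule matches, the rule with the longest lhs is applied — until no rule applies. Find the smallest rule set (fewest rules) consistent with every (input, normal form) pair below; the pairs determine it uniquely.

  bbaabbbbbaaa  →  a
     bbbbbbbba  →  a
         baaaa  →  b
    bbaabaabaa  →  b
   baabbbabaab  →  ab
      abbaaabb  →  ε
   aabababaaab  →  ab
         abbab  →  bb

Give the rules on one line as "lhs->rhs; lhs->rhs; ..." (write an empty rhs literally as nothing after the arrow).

  | bbaabbbbbaaa => baabbbbbaaa => aabbbbbaaa => bbbbbbaaa => bbbaaa => aaa => ba => a
  | bbbbbbbba => bbbbba => bba => ba => a
  | baaaa => aaaa => baa => aa => b
  | bbaabaabaa => baabaabaa => aabaabaa => bbaabaa => baabaa => aabaa => bbaa => baa => aa => b

aa->b; ba->a; bbb->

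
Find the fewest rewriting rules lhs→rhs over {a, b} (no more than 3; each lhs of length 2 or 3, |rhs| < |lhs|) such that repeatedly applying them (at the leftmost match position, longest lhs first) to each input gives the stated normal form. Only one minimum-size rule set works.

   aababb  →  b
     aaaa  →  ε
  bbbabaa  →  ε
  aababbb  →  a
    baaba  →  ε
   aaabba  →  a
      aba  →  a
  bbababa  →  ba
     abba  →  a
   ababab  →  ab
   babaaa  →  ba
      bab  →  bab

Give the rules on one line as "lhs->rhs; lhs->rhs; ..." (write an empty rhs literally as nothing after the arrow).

  | aababb => babb => baa => b
  | aaaa => aa => ε
  | bbbabaa => ababaa => abaa => aa => ε
  | aababbb => babbb => baab => bb => a

aa->; aba->a; bb->a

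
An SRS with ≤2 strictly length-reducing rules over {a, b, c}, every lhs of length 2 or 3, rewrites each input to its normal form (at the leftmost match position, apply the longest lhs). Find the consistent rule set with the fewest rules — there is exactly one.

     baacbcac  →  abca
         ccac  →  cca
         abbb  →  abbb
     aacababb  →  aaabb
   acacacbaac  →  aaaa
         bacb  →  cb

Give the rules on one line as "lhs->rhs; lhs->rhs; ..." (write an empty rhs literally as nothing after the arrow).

ac->a; ba->

  | baacbcac => acbcac => abcac => abca
  | ccac => cca
  | abbb
  | aacababb => aaababb => aaabb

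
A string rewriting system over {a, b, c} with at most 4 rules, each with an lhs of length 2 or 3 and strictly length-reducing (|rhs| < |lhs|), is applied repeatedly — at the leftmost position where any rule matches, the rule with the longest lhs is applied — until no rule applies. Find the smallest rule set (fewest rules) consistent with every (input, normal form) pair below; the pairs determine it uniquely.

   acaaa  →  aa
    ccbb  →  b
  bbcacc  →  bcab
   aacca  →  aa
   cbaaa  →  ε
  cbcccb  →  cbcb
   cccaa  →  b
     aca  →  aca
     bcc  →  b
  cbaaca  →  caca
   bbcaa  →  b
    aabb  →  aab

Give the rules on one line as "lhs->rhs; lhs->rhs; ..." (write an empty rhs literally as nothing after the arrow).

  | acaaa => aa
  | ccbb => bbb => bb => b
  | bbcacc => bcacc => bcab
  | aacca => aaba => aa

ba->; bb->b; caa->; cc->b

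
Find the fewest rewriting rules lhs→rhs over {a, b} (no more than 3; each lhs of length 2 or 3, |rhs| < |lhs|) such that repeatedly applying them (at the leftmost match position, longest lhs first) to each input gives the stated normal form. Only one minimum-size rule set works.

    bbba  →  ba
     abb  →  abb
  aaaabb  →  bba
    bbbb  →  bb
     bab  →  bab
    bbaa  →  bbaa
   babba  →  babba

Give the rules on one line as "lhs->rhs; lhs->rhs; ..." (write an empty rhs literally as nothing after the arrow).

  | bbba => ba
  | abb
  | aaaabb => aabab => baab => bba
  | bbbb => bb

aab->ba; bbb->b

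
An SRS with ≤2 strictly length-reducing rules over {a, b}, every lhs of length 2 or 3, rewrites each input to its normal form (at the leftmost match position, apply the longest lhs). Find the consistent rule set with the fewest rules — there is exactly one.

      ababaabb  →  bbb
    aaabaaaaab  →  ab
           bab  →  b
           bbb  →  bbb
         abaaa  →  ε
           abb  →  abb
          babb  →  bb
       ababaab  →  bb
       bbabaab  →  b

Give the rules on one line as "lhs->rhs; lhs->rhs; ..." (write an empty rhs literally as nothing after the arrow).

  | ababaabb => abaabb => aabb => bbb
  | aaabaaaaab => babaaaaab => baaaaab => aaaab => baab => ab
  | bab => b
  | bbb

aa->b; ba->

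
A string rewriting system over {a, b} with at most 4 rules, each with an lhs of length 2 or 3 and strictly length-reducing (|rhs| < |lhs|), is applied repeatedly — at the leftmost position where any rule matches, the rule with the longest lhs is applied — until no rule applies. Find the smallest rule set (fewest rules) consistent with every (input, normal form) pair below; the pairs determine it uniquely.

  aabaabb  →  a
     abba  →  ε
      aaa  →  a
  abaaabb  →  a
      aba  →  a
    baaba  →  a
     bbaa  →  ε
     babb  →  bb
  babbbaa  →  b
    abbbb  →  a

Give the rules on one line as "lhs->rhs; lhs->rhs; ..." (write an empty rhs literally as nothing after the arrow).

aa->; abb->a; ba->

  | aabaabb => baabb => abb => a
  | abba => aa => ε
  | aaa => a
  | abaaabb => aaabb => abb => a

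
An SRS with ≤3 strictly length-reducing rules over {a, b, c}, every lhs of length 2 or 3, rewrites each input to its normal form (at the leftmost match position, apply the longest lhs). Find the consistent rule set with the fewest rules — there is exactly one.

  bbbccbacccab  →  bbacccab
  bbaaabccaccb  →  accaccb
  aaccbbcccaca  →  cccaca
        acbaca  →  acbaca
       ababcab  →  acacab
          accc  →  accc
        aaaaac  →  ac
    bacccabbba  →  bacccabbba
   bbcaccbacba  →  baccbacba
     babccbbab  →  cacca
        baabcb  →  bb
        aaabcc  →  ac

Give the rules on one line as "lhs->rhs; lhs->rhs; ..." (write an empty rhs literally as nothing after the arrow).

aa->; bab->ca; bc->

  | bbbccbacccab => bbcbacccab => bbacccab
  | bbaaabccaccb => bbabccaccb => bcaccaccb => accaccb
  | aaccbbcccaca => ccbbcccaca => ccbccaca => cccaca
  | acbaca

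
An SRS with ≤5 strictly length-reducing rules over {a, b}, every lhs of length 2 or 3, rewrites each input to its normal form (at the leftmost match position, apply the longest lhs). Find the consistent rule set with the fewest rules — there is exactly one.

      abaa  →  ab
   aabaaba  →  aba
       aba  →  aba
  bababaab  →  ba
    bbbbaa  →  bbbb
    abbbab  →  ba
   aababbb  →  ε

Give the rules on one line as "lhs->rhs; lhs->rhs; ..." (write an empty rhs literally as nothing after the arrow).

aa->; aab->a; abb->; bab->ba

  | abaa => ab
  | aabaaba => aaaba => aba
  | aba
  | bababaab => baabaab => baaab => bab => ba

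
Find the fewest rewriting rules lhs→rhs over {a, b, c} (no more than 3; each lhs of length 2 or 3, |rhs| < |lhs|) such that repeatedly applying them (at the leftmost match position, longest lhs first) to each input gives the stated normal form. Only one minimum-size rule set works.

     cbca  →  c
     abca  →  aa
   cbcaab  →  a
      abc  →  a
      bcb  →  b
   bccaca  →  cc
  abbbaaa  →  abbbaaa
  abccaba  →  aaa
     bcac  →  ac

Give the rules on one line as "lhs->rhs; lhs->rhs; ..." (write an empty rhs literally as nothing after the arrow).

bc->; ca->c; cab->a

  | cbca => ca => c
  | abca => aa
  | cbcaab => caab => cab => a
  | abc => a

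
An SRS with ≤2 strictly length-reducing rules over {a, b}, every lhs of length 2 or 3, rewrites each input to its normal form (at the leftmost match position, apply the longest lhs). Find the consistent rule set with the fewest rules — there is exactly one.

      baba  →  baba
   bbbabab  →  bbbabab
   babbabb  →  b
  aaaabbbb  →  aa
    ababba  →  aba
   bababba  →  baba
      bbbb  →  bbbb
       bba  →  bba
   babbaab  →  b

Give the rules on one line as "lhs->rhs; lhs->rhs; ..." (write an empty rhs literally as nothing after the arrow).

  | baba
  | bbbabab
  | babbabb => babb => b
  | aaaabbbb => aaabb => aa

abb->; baa->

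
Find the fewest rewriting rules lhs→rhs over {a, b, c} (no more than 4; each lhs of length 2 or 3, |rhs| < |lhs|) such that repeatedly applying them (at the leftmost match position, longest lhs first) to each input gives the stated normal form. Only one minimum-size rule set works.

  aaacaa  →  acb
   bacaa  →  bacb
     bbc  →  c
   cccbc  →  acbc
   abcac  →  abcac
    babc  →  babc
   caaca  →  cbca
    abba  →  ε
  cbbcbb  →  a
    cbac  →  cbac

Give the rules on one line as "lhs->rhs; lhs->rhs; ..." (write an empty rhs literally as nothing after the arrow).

  | aaacaa => acaa => acb
  | bacaa => bacb
  | bbc => c
  | cccbc => acbc

aa->; bb->; caa->cb; cc->a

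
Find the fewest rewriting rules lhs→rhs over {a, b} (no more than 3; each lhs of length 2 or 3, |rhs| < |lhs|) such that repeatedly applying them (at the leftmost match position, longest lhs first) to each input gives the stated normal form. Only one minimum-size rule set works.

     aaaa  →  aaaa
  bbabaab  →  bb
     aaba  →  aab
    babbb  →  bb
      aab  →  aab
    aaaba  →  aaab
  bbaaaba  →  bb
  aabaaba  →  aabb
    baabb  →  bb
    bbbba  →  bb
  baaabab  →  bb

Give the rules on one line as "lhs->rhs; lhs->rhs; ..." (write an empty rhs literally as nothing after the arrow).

ba->b; bbb->bb

  | aaaa
  | bbabaab => bbbaab => bbaab => bbab => bbb => bb
  | aaba => aab
  | babbb => bbbb => bbb => bb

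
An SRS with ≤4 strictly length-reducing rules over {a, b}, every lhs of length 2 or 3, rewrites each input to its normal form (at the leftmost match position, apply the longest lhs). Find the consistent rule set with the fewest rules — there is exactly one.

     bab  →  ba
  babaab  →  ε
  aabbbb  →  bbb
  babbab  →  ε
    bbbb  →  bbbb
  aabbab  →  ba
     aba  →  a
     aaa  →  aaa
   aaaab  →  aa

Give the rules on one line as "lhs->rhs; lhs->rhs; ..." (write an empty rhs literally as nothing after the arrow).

  | bab => ba
  | babaab => baaab => aab => ε
  | aabbbb => bbb
  | babbab => babab => baab => ab => ε

aab->; ab->; baa->a; bab->ba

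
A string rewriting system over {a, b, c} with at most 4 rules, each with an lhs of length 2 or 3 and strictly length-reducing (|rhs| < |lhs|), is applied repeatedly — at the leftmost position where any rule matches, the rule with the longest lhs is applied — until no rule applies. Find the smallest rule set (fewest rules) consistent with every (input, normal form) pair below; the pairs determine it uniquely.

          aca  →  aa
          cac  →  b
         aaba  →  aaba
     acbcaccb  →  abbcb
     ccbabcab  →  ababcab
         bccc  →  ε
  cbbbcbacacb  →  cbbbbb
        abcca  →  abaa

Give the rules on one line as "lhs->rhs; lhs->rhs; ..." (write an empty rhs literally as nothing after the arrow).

  | aca => aa
  | cac => b
  | aaba
  | acbcaccb => abcaccb => abbcb

ac->a; bac->; cac->b; cc->a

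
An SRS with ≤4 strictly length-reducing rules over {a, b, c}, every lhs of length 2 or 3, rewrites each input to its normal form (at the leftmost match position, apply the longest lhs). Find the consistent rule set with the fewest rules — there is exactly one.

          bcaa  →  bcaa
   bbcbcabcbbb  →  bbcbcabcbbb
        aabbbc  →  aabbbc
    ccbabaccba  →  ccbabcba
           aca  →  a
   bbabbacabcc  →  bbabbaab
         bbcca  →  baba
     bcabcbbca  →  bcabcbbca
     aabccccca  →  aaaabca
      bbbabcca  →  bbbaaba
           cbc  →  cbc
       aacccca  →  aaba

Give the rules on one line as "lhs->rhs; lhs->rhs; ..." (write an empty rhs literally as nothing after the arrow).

aac->bc; ac->; bcc->ab

  | bcaa
  | bbcbcabcbbb
  | aabbbc
  | ccbabaccba => ccbabcba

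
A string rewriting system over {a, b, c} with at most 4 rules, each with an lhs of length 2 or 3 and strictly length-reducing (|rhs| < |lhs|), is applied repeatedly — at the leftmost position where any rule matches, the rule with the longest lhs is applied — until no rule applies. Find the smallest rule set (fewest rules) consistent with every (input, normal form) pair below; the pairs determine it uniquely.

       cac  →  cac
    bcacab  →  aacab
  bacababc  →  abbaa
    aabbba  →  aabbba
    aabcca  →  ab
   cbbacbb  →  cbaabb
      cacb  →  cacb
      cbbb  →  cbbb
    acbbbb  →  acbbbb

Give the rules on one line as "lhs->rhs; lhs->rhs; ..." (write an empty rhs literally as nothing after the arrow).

  | cac
  | bcacab => aacab
  | bacababc => aaababc => abbabc => abbaa
  | aabbba

aaa->ab; bac->aa; bc->a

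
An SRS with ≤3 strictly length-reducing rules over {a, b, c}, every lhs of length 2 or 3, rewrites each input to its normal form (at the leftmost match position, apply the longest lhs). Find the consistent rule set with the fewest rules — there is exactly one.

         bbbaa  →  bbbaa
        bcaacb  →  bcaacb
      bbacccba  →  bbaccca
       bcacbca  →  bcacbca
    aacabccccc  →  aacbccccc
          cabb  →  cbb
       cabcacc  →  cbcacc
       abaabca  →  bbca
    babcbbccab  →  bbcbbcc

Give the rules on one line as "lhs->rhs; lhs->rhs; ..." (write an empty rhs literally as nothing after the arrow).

ab->b; ccb->cc

  | bbbaa
  | bcaacb
  | bbacccba => bbaccca
  | bcacbca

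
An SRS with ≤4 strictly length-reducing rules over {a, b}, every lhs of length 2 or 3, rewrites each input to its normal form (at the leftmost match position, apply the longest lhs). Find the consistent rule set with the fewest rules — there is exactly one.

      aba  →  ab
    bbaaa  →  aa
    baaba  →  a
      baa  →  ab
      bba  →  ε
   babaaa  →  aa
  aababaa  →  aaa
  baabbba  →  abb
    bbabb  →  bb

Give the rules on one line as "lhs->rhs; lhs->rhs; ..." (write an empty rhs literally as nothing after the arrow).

ba->b; baa->ab; bba->

  | aba => ab
  | bbaaa => aa
  | baaba => abba => a
  | baa => ab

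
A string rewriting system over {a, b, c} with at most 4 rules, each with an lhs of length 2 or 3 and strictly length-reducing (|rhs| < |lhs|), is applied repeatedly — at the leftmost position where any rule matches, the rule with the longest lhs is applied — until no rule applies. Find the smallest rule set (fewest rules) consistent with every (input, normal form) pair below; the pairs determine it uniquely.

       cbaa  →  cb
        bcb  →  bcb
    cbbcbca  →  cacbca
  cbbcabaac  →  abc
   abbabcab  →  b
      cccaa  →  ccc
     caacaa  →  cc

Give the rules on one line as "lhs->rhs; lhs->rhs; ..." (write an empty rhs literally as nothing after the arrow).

  | cbaa => cb
  | bcb
  | cbbcbca => cacbca
  | cbbcabaac => cacabaac => cabbaac => bbbaac => abaac => abc

aa->; bb->a; cab->bb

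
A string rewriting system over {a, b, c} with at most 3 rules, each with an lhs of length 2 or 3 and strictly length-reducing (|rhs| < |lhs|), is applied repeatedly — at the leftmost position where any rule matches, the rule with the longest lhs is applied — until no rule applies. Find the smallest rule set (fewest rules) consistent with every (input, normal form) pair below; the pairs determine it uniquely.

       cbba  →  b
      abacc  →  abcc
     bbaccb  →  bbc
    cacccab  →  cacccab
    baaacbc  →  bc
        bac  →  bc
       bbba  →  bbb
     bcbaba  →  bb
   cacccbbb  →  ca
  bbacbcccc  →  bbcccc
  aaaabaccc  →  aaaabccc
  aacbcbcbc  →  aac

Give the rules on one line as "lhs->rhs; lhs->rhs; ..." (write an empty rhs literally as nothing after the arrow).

ba->b; cb->

  | cbba => ba => b
  | abacc => abcc
  | bbaccb => bbccb => bbc
  | cacccab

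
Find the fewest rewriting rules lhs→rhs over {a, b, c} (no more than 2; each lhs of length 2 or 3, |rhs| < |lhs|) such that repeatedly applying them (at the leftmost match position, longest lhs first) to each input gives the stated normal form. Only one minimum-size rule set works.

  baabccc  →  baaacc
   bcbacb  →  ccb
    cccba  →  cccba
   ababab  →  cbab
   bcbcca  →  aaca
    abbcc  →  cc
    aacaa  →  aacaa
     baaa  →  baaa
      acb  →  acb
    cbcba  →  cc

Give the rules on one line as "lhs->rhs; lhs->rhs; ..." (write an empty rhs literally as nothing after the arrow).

  | baabccc => baaacc
  | bcbacb => abacb => ccb
  | cccba
  | ababab => cbab

aba->c; bc->a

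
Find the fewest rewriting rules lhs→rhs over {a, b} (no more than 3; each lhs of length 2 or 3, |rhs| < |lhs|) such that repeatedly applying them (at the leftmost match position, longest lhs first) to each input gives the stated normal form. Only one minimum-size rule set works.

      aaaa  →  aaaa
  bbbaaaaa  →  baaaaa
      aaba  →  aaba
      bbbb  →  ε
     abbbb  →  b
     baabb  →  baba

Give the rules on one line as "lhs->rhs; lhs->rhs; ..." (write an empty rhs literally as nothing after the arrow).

  | aaaa
  | bbbaaaaa => baaaaa
  | aaba
  | bbbb => bb => ε

abb->ba; bb->; bba->b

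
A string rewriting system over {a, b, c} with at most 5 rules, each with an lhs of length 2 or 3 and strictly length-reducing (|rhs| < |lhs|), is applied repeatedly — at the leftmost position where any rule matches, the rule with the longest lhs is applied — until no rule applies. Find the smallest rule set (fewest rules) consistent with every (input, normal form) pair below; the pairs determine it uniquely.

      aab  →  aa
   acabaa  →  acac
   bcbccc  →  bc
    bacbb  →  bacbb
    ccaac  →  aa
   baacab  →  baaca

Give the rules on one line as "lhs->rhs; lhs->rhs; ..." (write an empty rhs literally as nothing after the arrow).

  | aab => aa
  | acabaa => acaaa => acac
  | bcbccc => bcbac => bc
  | bacbb

aaa->ac; ab->a; cba->; cc->a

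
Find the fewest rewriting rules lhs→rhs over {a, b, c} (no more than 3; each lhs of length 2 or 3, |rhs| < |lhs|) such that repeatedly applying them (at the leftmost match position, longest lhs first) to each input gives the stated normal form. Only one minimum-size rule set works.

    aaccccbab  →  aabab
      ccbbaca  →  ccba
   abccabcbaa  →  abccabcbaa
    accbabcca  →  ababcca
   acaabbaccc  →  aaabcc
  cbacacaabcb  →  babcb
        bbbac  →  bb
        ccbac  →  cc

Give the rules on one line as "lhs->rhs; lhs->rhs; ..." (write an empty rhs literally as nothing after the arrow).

  | aaccccbab => aacccbab => aaccbab => aacbab => aabab
  | ccbbaca => ccba
  | abccabcbaa
  | accbabcca => acbabcca => ababcca

ac->a; bac->; caa->b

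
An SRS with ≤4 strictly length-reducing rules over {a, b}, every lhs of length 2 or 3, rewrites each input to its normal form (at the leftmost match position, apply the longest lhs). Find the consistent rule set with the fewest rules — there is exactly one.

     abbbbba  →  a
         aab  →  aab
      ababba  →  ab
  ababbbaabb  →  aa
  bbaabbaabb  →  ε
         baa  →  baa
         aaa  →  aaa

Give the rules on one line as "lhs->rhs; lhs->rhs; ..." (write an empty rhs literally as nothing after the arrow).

  | abbbbba => abbba => aba => a
  | aab
  | ababba => abba => ab
  | ababbbaabb => abbbaabb => abaabb => aabb => aa

aba->a; bab->b; bb->; bba->b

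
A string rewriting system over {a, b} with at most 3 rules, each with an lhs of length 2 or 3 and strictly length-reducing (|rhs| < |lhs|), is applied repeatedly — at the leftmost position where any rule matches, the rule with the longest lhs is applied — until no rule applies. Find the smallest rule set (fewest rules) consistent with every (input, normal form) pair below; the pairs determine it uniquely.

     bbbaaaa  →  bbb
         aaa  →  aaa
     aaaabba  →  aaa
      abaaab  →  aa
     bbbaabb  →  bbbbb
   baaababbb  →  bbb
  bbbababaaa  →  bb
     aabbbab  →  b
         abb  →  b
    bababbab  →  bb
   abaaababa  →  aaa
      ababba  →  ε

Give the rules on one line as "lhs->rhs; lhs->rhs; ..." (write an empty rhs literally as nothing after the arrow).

  | bbbaaaa => bbbaa => bbb
  | aaa
  | aaaabba => aaaba => aaa
  | abaaab => aaab => aa

ab->; ba->; baa->b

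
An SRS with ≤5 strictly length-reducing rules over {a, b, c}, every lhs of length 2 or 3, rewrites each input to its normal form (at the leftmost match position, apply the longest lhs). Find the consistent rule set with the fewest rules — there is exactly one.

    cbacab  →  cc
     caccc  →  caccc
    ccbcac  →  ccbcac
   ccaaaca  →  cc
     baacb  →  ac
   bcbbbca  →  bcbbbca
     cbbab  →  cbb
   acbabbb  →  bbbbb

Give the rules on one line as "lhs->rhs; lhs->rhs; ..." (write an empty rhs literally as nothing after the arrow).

ab->; aca->bb; acb->ac; ba->

  | cbacab => ccab => cc
  | caccc
  | ccbcac
  | ccaaaca => ccaabb => ccab => cc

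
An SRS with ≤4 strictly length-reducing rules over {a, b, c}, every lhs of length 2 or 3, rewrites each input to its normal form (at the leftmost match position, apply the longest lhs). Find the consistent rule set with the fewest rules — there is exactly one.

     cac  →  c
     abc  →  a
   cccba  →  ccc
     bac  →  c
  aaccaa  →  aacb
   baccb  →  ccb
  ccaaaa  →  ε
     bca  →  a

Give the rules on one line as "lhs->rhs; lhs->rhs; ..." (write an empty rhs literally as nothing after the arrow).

  | cac => c
  | abc => a
  | cccba => ccc
  | bac => c

ba->; bc->; ca->; caa->b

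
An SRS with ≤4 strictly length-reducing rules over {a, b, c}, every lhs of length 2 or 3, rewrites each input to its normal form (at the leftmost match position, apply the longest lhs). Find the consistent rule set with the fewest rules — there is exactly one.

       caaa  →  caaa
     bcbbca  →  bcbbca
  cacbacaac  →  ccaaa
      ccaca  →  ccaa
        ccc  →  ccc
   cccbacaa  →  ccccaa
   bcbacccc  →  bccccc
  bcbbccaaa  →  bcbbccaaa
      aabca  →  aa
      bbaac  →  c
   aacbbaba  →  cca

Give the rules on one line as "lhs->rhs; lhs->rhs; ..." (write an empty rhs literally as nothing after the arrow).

ab->c; ac->a; ba->

  | caaa
  | bcbbca
  | cacbacaac => cabacaac => ccacaac => ccaaac => ccaaa
  | ccaca => ccaa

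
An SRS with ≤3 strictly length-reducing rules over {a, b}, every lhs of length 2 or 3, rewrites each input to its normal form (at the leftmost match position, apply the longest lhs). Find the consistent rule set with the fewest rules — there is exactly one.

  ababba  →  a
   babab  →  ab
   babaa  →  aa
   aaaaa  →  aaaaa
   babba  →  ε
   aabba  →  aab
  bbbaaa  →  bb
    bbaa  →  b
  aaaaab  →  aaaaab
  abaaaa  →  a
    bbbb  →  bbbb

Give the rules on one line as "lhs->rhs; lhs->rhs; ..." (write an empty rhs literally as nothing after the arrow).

ba->; baa->ba; bab->

  | ababba => aba => a
  | babab => ab
  | babaa => aa
  | aaaaa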